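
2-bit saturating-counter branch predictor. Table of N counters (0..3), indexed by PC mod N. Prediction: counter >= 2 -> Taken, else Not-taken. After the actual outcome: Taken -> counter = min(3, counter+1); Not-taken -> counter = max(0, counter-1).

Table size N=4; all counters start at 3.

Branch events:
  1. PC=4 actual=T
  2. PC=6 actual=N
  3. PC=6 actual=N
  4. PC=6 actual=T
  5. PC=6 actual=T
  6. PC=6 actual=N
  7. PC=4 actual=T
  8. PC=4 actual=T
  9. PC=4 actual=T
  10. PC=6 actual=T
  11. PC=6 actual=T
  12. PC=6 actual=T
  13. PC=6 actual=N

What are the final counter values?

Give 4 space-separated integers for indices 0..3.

Answer: 3 3 2 3

Derivation:
Ev 1: PC=4 idx=0 pred=T actual=T -> ctr[0]=3
Ev 2: PC=6 idx=2 pred=T actual=N -> ctr[2]=2
Ev 3: PC=6 idx=2 pred=T actual=N -> ctr[2]=1
Ev 4: PC=6 idx=2 pred=N actual=T -> ctr[2]=2
Ev 5: PC=6 idx=2 pred=T actual=T -> ctr[2]=3
Ev 6: PC=6 idx=2 pred=T actual=N -> ctr[2]=2
Ev 7: PC=4 idx=0 pred=T actual=T -> ctr[0]=3
Ev 8: PC=4 idx=0 pred=T actual=T -> ctr[0]=3
Ev 9: PC=4 idx=0 pred=T actual=T -> ctr[0]=3
Ev 10: PC=6 idx=2 pred=T actual=T -> ctr[2]=3
Ev 11: PC=6 idx=2 pred=T actual=T -> ctr[2]=3
Ev 12: PC=6 idx=2 pred=T actual=T -> ctr[2]=3
Ev 13: PC=6 idx=2 pred=T actual=N -> ctr[2]=2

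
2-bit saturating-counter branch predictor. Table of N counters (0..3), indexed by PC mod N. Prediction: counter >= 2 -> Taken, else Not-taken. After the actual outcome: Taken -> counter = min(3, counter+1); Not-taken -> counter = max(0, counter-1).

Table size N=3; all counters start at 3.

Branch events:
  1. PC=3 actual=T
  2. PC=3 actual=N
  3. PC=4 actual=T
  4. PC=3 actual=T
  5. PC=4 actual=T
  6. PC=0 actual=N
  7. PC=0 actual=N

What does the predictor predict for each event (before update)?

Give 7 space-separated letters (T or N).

Ev 1: PC=3 idx=0 pred=T actual=T -> ctr[0]=3
Ev 2: PC=3 idx=0 pred=T actual=N -> ctr[0]=2
Ev 3: PC=4 idx=1 pred=T actual=T -> ctr[1]=3
Ev 4: PC=3 idx=0 pred=T actual=T -> ctr[0]=3
Ev 5: PC=4 idx=1 pred=T actual=T -> ctr[1]=3
Ev 6: PC=0 idx=0 pred=T actual=N -> ctr[0]=2
Ev 7: PC=0 idx=0 pred=T actual=N -> ctr[0]=1

Answer: T T T T T T T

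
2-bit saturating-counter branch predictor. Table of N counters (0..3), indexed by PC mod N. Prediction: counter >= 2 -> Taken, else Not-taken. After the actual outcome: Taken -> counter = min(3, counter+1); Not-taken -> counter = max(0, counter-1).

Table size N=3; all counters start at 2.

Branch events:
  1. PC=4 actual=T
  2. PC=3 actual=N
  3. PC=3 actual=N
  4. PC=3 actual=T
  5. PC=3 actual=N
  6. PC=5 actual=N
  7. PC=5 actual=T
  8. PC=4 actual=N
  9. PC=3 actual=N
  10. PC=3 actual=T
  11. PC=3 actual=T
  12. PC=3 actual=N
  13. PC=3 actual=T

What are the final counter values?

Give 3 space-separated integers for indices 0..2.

Ev 1: PC=4 idx=1 pred=T actual=T -> ctr[1]=3
Ev 2: PC=3 idx=0 pred=T actual=N -> ctr[0]=1
Ev 3: PC=3 idx=0 pred=N actual=N -> ctr[0]=0
Ev 4: PC=3 idx=0 pred=N actual=T -> ctr[0]=1
Ev 5: PC=3 idx=0 pred=N actual=N -> ctr[0]=0
Ev 6: PC=5 idx=2 pred=T actual=N -> ctr[2]=1
Ev 7: PC=5 idx=2 pred=N actual=T -> ctr[2]=2
Ev 8: PC=4 idx=1 pred=T actual=N -> ctr[1]=2
Ev 9: PC=3 idx=0 pred=N actual=N -> ctr[0]=0
Ev 10: PC=3 idx=0 pred=N actual=T -> ctr[0]=1
Ev 11: PC=3 idx=0 pred=N actual=T -> ctr[0]=2
Ev 12: PC=3 idx=0 pred=T actual=N -> ctr[0]=1
Ev 13: PC=3 idx=0 pred=N actual=T -> ctr[0]=2

Answer: 2 2 2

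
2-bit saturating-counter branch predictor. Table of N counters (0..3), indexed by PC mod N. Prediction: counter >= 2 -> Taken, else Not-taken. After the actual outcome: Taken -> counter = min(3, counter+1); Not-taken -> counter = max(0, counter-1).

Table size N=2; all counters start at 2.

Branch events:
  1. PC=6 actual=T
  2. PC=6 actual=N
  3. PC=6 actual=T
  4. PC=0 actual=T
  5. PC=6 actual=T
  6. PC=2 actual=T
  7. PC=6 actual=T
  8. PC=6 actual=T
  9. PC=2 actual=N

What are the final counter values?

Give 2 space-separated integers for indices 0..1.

Answer: 2 2

Derivation:
Ev 1: PC=6 idx=0 pred=T actual=T -> ctr[0]=3
Ev 2: PC=6 idx=0 pred=T actual=N -> ctr[0]=2
Ev 3: PC=6 idx=0 pred=T actual=T -> ctr[0]=3
Ev 4: PC=0 idx=0 pred=T actual=T -> ctr[0]=3
Ev 5: PC=6 idx=0 pred=T actual=T -> ctr[0]=3
Ev 6: PC=2 idx=0 pred=T actual=T -> ctr[0]=3
Ev 7: PC=6 idx=0 pred=T actual=T -> ctr[0]=3
Ev 8: PC=6 idx=0 pred=T actual=T -> ctr[0]=3
Ev 9: PC=2 idx=0 pred=T actual=N -> ctr[0]=2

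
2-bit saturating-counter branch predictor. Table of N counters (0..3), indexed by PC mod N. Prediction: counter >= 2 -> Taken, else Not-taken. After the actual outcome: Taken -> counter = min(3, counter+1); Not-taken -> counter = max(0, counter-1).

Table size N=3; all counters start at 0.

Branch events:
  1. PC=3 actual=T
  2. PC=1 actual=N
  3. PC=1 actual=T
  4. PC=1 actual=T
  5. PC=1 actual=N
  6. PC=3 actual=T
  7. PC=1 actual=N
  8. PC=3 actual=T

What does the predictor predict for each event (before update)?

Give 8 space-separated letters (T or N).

Ev 1: PC=3 idx=0 pred=N actual=T -> ctr[0]=1
Ev 2: PC=1 idx=1 pred=N actual=N -> ctr[1]=0
Ev 3: PC=1 idx=1 pred=N actual=T -> ctr[1]=1
Ev 4: PC=1 idx=1 pred=N actual=T -> ctr[1]=2
Ev 5: PC=1 idx=1 pred=T actual=N -> ctr[1]=1
Ev 6: PC=3 idx=0 pred=N actual=T -> ctr[0]=2
Ev 7: PC=1 idx=1 pred=N actual=N -> ctr[1]=0
Ev 8: PC=3 idx=0 pred=T actual=T -> ctr[0]=3

Answer: N N N N T N N T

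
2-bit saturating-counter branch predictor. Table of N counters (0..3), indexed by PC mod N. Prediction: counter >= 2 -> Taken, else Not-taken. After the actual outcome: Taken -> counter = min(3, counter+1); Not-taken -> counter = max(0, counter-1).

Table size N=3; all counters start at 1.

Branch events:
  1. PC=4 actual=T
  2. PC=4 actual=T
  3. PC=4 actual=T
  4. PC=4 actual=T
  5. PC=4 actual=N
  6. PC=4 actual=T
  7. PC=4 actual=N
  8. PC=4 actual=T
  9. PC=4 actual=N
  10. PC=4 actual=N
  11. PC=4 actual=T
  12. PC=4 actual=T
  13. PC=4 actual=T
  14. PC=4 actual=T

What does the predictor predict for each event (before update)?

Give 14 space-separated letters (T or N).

Answer: N T T T T T T T T T N T T T

Derivation:
Ev 1: PC=4 idx=1 pred=N actual=T -> ctr[1]=2
Ev 2: PC=4 idx=1 pred=T actual=T -> ctr[1]=3
Ev 3: PC=4 idx=1 pred=T actual=T -> ctr[1]=3
Ev 4: PC=4 idx=1 pred=T actual=T -> ctr[1]=3
Ev 5: PC=4 idx=1 pred=T actual=N -> ctr[1]=2
Ev 6: PC=4 idx=1 pred=T actual=T -> ctr[1]=3
Ev 7: PC=4 idx=1 pred=T actual=N -> ctr[1]=2
Ev 8: PC=4 idx=1 pred=T actual=T -> ctr[1]=3
Ev 9: PC=4 idx=1 pred=T actual=N -> ctr[1]=2
Ev 10: PC=4 idx=1 pred=T actual=N -> ctr[1]=1
Ev 11: PC=4 idx=1 pred=N actual=T -> ctr[1]=2
Ev 12: PC=4 idx=1 pred=T actual=T -> ctr[1]=3
Ev 13: PC=4 idx=1 pred=T actual=T -> ctr[1]=3
Ev 14: PC=4 idx=1 pred=T actual=T -> ctr[1]=3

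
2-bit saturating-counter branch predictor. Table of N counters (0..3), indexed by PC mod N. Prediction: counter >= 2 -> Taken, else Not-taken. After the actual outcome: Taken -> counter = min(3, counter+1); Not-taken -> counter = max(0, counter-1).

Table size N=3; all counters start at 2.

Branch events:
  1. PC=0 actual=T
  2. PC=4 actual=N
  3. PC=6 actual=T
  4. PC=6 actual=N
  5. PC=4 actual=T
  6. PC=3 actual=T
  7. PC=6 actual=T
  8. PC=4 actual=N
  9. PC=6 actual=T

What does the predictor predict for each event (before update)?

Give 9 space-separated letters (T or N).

Answer: T T T T N T T T T

Derivation:
Ev 1: PC=0 idx=0 pred=T actual=T -> ctr[0]=3
Ev 2: PC=4 idx=1 pred=T actual=N -> ctr[1]=1
Ev 3: PC=6 idx=0 pred=T actual=T -> ctr[0]=3
Ev 4: PC=6 idx=0 pred=T actual=N -> ctr[0]=2
Ev 5: PC=4 idx=1 pred=N actual=T -> ctr[1]=2
Ev 6: PC=3 idx=0 pred=T actual=T -> ctr[0]=3
Ev 7: PC=6 idx=0 pred=T actual=T -> ctr[0]=3
Ev 8: PC=4 idx=1 pred=T actual=N -> ctr[1]=1
Ev 9: PC=6 idx=0 pred=T actual=T -> ctr[0]=3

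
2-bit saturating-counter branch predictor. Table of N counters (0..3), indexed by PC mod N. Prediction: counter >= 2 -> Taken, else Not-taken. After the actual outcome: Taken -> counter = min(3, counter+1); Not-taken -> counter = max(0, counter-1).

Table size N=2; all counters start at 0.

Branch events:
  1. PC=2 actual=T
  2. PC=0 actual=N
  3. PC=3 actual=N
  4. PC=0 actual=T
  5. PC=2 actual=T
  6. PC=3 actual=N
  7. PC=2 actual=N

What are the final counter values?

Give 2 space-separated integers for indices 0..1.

Answer: 1 0

Derivation:
Ev 1: PC=2 idx=0 pred=N actual=T -> ctr[0]=1
Ev 2: PC=0 idx=0 pred=N actual=N -> ctr[0]=0
Ev 3: PC=3 idx=1 pred=N actual=N -> ctr[1]=0
Ev 4: PC=0 idx=0 pred=N actual=T -> ctr[0]=1
Ev 5: PC=2 idx=0 pred=N actual=T -> ctr[0]=2
Ev 6: PC=3 idx=1 pred=N actual=N -> ctr[1]=0
Ev 7: PC=2 idx=0 pred=T actual=N -> ctr[0]=1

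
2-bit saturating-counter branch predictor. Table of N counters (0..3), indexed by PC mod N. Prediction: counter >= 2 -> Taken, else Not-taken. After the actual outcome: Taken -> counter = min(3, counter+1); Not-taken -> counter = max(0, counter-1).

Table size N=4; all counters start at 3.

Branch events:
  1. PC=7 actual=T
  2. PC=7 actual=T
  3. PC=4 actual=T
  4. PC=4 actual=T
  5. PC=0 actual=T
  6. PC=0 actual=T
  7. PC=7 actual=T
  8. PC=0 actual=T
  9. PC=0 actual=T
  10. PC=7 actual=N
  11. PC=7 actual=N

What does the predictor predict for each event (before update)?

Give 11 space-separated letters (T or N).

Answer: T T T T T T T T T T T

Derivation:
Ev 1: PC=7 idx=3 pred=T actual=T -> ctr[3]=3
Ev 2: PC=7 idx=3 pred=T actual=T -> ctr[3]=3
Ev 3: PC=4 idx=0 pred=T actual=T -> ctr[0]=3
Ev 4: PC=4 idx=0 pred=T actual=T -> ctr[0]=3
Ev 5: PC=0 idx=0 pred=T actual=T -> ctr[0]=3
Ev 6: PC=0 idx=0 pred=T actual=T -> ctr[0]=3
Ev 7: PC=7 idx=3 pred=T actual=T -> ctr[3]=3
Ev 8: PC=0 idx=0 pred=T actual=T -> ctr[0]=3
Ev 9: PC=0 idx=0 pred=T actual=T -> ctr[0]=3
Ev 10: PC=7 idx=3 pred=T actual=N -> ctr[3]=2
Ev 11: PC=7 idx=3 pred=T actual=N -> ctr[3]=1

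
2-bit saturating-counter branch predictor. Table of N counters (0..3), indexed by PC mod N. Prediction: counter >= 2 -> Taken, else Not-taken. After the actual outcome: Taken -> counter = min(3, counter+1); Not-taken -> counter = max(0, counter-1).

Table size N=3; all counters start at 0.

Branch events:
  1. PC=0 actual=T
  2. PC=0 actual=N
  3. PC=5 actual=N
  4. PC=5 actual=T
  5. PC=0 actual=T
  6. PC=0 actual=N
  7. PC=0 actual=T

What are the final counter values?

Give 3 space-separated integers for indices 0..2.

Answer: 1 0 1

Derivation:
Ev 1: PC=0 idx=0 pred=N actual=T -> ctr[0]=1
Ev 2: PC=0 idx=0 pred=N actual=N -> ctr[0]=0
Ev 3: PC=5 idx=2 pred=N actual=N -> ctr[2]=0
Ev 4: PC=5 idx=2 pred=N actual=T -> ctr[2]=1
Ev 5: PC=0 idx=0 pred=N actual=T -> ctr[0]=1
Ev 6: PC=0 idx=0 pred=N actual=N -> ctr[0]=0
Ev 7: PC=0 idx=0 pred=N actual=T -> ctr[0]=1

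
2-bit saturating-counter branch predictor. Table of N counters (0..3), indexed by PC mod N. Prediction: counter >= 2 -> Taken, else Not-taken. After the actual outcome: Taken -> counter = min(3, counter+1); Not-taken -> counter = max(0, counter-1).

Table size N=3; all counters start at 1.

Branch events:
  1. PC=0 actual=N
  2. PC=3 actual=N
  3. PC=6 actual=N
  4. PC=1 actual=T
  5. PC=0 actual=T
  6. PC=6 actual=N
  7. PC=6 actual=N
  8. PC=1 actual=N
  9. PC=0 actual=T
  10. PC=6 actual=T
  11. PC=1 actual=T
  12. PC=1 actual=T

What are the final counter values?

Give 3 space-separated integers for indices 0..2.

Answer: 2 3 1

Derivation:
Ev 1: PC=0 idx=0 pred=N actual=N -> ctr[0]=0
Ev 2: PC=3 idx=0 pred=N actual=N -> ctr[0]=0
Ev 3: PC=6 idx=0 pred=N actual=N -> ctr[0]=0
Ev 4: PC=1 idx=1 pred=N actual=T -> ctr[1]=2
Ev 5: PC=0 idx=0 pred=N actual=T -> ctr[0]=1
Ev 6: PC=6 idx=0 pred=N actual=N -> ctr[0]=0
Ev 7: PC=6 idx=0 pred=N actual=N -> ctr[0]=0
Ev 8: PC=1 idx=1 pred=T actual=N -> ctr[1]=1
Ev 9: PC=0 idx=0 pred=N actual=T -> ctr[0]=1
Ev 10: PC=6 idx=0 pred=N actual=T -> ctr[0]=2
Ev 11: PC=1 idx=1 pred=N actual=T -> ctr[1]=2
Ev 12: PC=1 idx=1 pred=T actual=T -> ctr[1]=3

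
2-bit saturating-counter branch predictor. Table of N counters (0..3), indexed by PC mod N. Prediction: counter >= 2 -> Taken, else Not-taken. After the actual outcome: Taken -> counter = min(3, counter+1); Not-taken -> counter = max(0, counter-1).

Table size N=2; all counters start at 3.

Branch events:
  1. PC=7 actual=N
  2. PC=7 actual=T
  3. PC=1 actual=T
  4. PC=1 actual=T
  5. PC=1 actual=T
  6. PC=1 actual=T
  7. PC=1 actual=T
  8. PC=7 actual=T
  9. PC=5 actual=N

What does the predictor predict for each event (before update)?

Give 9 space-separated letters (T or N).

Ev 1: PC=7 idx=1 pred=T actual=N -> ctr[1]=2
Ev 2: PC=7 idx=1 pred=T actual=T -> ctr[1]=3
Ev 3: PC=1 idx=1 pred=T actual=T -> ctr[1]=3
Ev 4: PC=1 idx=1 pred=T actual=T -> ctr[1]=3
Ev 5: PC=1 idx=1 pred=T actual=T -> ctr[1]=3
Ev 6: PC=1 idx=1 pred=T actual=T -> ctr[1]=3
Ev 7: PC=1 idx=1 pred=T actual=T -> ctr[1]=3
Ev 8: PC=7 idx=1 pred=T actual=T -> ctr[1]=3
Ev 9: PC=5 idx=1 pred=T actual=N -> ctr[1]=2

Answer: T T T T T T T T T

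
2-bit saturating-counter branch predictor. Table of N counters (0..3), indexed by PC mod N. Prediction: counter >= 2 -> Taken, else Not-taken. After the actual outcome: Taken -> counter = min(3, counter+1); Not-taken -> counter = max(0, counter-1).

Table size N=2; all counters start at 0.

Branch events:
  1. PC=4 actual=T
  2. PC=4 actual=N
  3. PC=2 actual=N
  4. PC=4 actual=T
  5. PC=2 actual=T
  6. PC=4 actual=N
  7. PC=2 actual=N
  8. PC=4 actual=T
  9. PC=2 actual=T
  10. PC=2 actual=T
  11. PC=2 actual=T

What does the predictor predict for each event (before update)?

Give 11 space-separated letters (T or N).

Answer: N N N N N T N N N T T

Derivation:
Ev 1: PC=4 idx=0 pred=N actual=T -> ctr[0]=1
Ev 2: PC=4 idx=0 pred=N actual=N -> ctr[0]=0
Ev 3: PC=2 idx=0 pred=N actual=N -> ctr[0]=0
Ev 4: PC=4 idx=0 pred=N actual=T -> ctr[0]=1
Ev 5: PC=2 idx=0 pred=N actual=T -> ctr[0]=2
Ev 6: PC=4 idx=0 pred=T actual=N -> ctr[0]=1
Ev 7: PC=2 idx=0 pred=N actual=N -> ctr[0]=0
Ev 8: PC=4 idx=0 pred=N actual=T -> ctr[0]=1
Ev 9: PC=2 idx=0 pred=N actual=T -> ctr[0]=2
Ev 10: PC=2 idx=0 pred=T actual=T -> ctr[0]=3
Ev 11: PC=2 idx=0 pred=T actual=T -> ctr[0]=3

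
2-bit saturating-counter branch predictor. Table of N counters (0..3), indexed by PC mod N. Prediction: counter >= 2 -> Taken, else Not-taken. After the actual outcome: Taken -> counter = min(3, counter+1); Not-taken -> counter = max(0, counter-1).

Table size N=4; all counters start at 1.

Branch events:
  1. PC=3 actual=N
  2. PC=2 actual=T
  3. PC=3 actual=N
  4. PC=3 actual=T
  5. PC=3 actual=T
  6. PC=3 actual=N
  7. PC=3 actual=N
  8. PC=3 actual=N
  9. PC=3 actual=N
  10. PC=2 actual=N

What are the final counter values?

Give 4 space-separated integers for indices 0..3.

Ev 1: PC=3 idx=3 pred=N actual=N -> ctr[3]=0
Ev 2: PC=2 idx=2 pred=N actual=T -> ctr[2]=2
Ev 3: PC=3 idx=3 pred=N actual=N -> ctr[3]=0
Ev 4: PC=3 idx=3 pred=N actual=T -> ctr[3]=1
Ev 5: PC=3 idx=3 pred=N actual=T -> ctr[3]=2
Ev 6: PC=3 idx=3 pred=T actual=N -> ctr[3]=1
Ev 7: PC=3 idx=3 pred=N actual=N -> ctr[3]=0
Ev 8: PC=3 idx=3 pred=N actual=N -> ctr[3]=0
Ev 9: PC=3 idx=3 pred=N actual=N -> ctr[3]=0
Ev 10: PC=2 idx=2 pred=T actual=N -> ctr[2]=1

Answer: 1 1 1 0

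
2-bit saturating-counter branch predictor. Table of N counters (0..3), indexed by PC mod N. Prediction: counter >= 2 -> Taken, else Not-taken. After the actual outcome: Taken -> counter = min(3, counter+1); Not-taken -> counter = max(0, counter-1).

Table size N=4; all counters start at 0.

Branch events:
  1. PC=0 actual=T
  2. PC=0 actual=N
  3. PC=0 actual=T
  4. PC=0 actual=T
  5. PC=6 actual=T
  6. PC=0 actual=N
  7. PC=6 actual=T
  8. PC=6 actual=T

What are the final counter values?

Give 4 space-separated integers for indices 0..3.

Ev 1: PC=0 idx=0 pred=N actual=T -> ctr[0]=1
Ev 2: PC=0 idx=0 pred=N actual=N -> ctr[0]=0
Ev 3: PC=0 idx=0 pred=N actual=T -> ctr[0]=1
Ev 4: PC=0 idx=0 pred=N actual=T -> ctr[0]=2
Ev 5: PC=6 idx=2 pred=N actual=T -> ctr[2]=1
Ev 6: PC=0 idx=0 pred=T actual=N -> ctr[0]=1
Ev 7: PC=6 idx=2 pred=N actual=T -> ctr[2]=2
Ev 8: PC=6 idx=2 pred=T actual=T -> ctr[2]=3

Answer: 1 0 3 0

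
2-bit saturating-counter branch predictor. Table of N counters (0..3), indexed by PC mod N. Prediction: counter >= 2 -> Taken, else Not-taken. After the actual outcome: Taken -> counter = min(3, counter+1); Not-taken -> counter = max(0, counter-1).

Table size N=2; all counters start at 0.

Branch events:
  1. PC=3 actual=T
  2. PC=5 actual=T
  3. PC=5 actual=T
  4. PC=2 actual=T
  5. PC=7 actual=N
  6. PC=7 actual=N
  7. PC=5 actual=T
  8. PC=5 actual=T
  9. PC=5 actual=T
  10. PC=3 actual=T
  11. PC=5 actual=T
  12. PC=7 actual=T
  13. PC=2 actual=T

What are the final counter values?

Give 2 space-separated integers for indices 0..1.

Ev 1: PC=3 idx=1 pred=N actual=T -> ctr[1]=1
Ev 2: PC=5 idx=1 pred=N actual=T -> ctr[1]=2
Ev 3: PC=5 idx=1 pred=T actual=T -> ctr[1]=3
Ev 4: PC=2 idx=0 pred=N actual=T -> ctr[0]=1
Ev 5: PC=7 idx=1 pred=T actual=N -> ctr[1]=2
Ev 6: PC=7 idx=1 pred=T actual=N -> ctr[1]=1
Ev 7: PC=5 idx=1 pred=N actual=T -> ctr[1]=2
Ev 8: PC=5 idx=1 pred=T actual=T -> ctr[1]=3
Ev 9: PC=5 idx=1 pred=T actual=T -> ctr[1]=3
Ev 10: PC=3 idx=1 pred=T actual=T -> ctr[1]=3
Ev 11: PC=5 idx=1 pred=T actual=T -> ctr[1]=3
Ev 12: PC=7 idx=1 pred=T actual=T -> ctr[1]=3
Ev 13: PC=2 idx=0 pred=N actual=T -> ctr[0]=2

Answer: 2 3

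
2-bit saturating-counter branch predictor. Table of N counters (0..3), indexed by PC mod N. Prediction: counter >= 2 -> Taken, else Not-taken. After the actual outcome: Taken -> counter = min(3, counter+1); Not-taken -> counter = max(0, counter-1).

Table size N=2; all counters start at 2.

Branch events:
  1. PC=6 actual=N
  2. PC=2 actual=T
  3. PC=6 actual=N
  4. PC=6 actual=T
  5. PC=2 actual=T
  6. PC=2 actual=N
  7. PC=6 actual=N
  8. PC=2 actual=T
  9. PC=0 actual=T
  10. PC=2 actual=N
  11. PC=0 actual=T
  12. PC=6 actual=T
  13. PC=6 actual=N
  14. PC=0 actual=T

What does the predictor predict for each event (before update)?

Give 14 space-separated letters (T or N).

Ev 1: PC=6 idx=0 pred=T actual=N -> ctr[0]=1
Ev 2: PC=2 idx=0 pred=N actual=T -> ctr[0]=2
Ev 3: PC=6 idx=0 pred=T actual=N -> ctr[0]=1
Ev 4: PC=6 idx=0 pred=N actual=T -> ctr[0]=2
Ev 5: PC=2 idx=0 pred=T actual=T -> ctr[0]=3
Ev 6: PC=2 idx=0 pred=T actual=N -> ctr[0]=2
Ev 7: PC=6 idx=0 pred=T actual=N -> ctr[0]=1
Ev 8: PC=2 idx=0 pred=N actual=T -> ctr[0]=2
Ev 9: PC=0 idx=0 pred=T actual=T -> ctr[0]=3
Ev 10: PC=2 idx=0 pred=T actual=N -> ctr[0]=2
Ev 11: PC=0 idx=0 pred=T actual=T -> ctr[0]=3
Ev 12: PC=6 idx=0 pred=T actual=T -> ctr[0]=3
Ev 13: PC=6 idx=0 pred=T actual=N -> ctr[0]=2
Ev 14: PC=0 idx=0 pred=T actual=T -> ctr[0]=3

Answer: T N T N T T T N T T T T T T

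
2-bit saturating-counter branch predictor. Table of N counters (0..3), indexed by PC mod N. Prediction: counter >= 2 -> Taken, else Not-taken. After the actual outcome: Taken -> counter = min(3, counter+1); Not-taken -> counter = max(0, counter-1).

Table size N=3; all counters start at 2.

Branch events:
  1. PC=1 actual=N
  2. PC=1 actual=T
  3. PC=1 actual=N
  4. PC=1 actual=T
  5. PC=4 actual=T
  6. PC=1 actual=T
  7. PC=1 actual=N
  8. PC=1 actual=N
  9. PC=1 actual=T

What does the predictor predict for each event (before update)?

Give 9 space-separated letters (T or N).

Answer: T N T N T T T T N

Derivation:
Ev 1: PC=1 idx=1 pred=T actual=N -> ctr[1]=1
Ev 2: PC=1 idx=1 pred=N actual=T -> ctr[1]=2
Ev 3: PC=1 idx=1 pred=T actual=N -> ctr[1]=1
Ev 4: PC=1 idx=1 pred=N actual=T -> ctr[1]=2
Ev 5: PC=4 idx=1 pred=T actual=T -> ctr[1]=3
Ev 6: PC=1 idx=1 pred=T actual=T -> ctr[1]=3
Ev 7: PC=1 idx=1 pred=T actual=N -> ctr[1]=2
Ev 8: PC=1 idx=1 pred=T actual=N -> ctr[1]=1
Ev 9: PC=1 idx=1 pred=N actual=T -> ctr[1]=2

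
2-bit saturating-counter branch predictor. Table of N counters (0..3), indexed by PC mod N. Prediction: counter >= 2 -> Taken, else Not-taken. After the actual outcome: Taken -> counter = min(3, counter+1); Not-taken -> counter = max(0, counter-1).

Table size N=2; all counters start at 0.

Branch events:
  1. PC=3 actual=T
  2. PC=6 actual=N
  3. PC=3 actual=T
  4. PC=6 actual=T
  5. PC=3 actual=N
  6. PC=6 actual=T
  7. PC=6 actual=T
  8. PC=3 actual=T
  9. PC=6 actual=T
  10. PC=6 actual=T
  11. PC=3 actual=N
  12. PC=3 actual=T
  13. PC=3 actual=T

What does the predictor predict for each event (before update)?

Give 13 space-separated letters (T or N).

Answer: N N N N T N T N T T T N T

Derivation:
Ev 1: PC=3 idx=1 pred=N actual=T -> ctr[1]=1
Ev 2: PC=6 idx=0 pred=N actual=N -> ctr[0]=0
Ev 3: PC=3 idx=1 pred=N actual=T -> ctr[1]=2
Ev 4: PC=6 idx=0 pred=N actual=T -> ctr[0]=1
Ev 5: PC=3 idx=1 pred=T actual=N -> ctr[1]=1
Ev 6: PC=6 idx=0 pred=N actual=T -> ctr[0]=2
Ev 7: PC=6 idx=0 pred=T actual=T -> ctr[0]=3
Ev 8: PC=3 idx=1 pred=N actual=T -> ctr[1]=2
Ev 9: PC=6 idx=0 pred=T actual=T -> ctr[0]=3
Ev 10: PC=6 idx=0 pred=T actual=T -> ctr[0]=3
Ev 11: PC=3 idx=1 pred=T actual=N -> ctr[1]=1
Ev 12: PC=3 idx=1 pred=N actual=T -> ctr[1]=2
Ev 13: PC=3 idx=1 pred=T actual=T -> ctr[1]=3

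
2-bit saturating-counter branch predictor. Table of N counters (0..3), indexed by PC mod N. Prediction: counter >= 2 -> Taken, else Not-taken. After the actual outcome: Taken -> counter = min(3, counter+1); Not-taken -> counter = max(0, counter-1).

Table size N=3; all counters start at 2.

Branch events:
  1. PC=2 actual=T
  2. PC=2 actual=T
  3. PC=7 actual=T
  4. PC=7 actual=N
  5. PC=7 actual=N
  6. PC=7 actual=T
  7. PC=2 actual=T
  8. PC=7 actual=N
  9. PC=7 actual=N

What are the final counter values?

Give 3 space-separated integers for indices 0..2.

Answer: 2 0 3

Derivation:
Ev 1: PC=2 idx=2 pred=T actual=T -> ctr[2]=3
Ev 2: PC=2 idx=2 pred=T actual=T -> ctr[2]=3
Ev 3: PC=7 idx=1 pred=T actual=T -> ctr[1]=3
Ev 4: PC=7 idx=1 pred=T actual=N -> ctr[1]=2
Ev 5: PC=7 idx=1 pred=T actual=N -> ctr[1]=1
Ev 6: PC=7 idx=1 pred=N actual=T -> ctr[1]=2
Ev 7: PC=2 idx=2 pred=T actual=T -> ctr[2]=3
Ev 8: PC=7 idx=1 pred=T actual=N -> ctr[1]=1
Ev 9: PC=7 idx=1 pred=N actual=N -> ctr[1]=0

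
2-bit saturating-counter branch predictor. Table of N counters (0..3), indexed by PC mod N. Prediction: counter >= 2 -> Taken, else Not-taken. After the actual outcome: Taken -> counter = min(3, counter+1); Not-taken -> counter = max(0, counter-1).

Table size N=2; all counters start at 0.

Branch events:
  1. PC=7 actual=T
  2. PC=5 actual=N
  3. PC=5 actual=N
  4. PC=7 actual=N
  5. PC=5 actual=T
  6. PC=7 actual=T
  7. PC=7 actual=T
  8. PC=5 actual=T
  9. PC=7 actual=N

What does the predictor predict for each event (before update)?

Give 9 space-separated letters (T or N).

Ev 1: PC=7 idx=1 pred=N actual=T -> ctr[1]=1
Ev 2: PC=5 idx=1 pred=N actual=N -> ctr[1]=0
Ev 3: PC=5 idx=1 pred=N actual=N -> ctr[1]=0
Ev 4: PC=7 idx=1 pred=N actual=N -> ctr[1]=0
Ev 5: PC=5 idx=1 pred=N actual=T -> ctr[1]=1
Ev 6: PC=7 idx=1 pred=N actual=T -> ctr[1]=2
Ev 7: PC=7 idx=1 pred=T actual=T -> ctr[1]=3
Ev 8: PC=5 idx=1 pred=T actual=T -> ctr[1]=3
Ev 9: PC=7 idx=1 pred=T actual=N -> ctr[1]=2

Answer: N N N N N N T T T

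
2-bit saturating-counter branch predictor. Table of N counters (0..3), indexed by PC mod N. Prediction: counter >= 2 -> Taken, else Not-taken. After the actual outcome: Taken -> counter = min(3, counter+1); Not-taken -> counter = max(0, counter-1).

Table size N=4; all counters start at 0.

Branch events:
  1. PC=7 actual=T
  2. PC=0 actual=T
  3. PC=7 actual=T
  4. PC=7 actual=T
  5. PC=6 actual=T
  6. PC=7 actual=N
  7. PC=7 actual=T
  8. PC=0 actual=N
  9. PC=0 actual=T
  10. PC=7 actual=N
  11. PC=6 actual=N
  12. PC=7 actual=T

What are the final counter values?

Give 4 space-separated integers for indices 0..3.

Answer: 1 0 0 3

Derivation:
Ev 1: PC=7 idx=3 pred=N actual=T -> ctr[3]=1
Ev 2: PC=0 idx=0 pred=N actual=T -> ctr[0]=1
Ev 3: PC=7 idx=3 pred=N actual=T -> ctr[3]=2
Ev 4: PC=7 idx=3 pred=T actual=T -> ctr[3]=3
Ev 5: PC=6 idx=2 pred=N actual=T -> ctr[2]=1
Ev 6: PC=7 idx=3 pred=T actual=N -> ctr[3]=2
Ev 7: PC=7 idx=3 pred=T actual=T -> ctr[3]=3
Ev 8: PC=0 idx=0 pred=N actual=N -> ctr[0]=0
Ev 9: PC=0 idx=0 pred=N actual=T -> ctr[0]=1
Ev 10: PC=7 idx=3 pred=T actual=N -> ctr[3]=2
Ev 11: PC=6 idx=2 pred=N actual=N -> ctr[2]=0
Ev 12: PC=7 idx=3 pred=T actual=T -> ctr[3]=3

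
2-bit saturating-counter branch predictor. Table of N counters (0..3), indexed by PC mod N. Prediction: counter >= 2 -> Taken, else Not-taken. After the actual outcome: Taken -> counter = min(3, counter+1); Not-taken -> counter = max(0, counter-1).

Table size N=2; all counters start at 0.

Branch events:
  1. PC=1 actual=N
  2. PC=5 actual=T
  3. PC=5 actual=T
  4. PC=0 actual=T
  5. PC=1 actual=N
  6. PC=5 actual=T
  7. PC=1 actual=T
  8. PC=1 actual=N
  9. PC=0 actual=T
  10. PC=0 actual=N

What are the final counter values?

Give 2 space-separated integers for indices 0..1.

Answer: 1 2

Derivation:
Ev 1: PC=1 idx=1 pred=N actual=N -> ctr[1]=0
Ev 2: PC=5 idx=1 pred=N actual=T -> ctr[1]=1
Ev 3: PC=5 idx=1 pred=N actual=T -> ctr[1]=2
Ev 4: PC=0 idx=0 pred=N actual=T -> ctr[0]=1
Ev 5: PC=1 idx=1 pred=T actual=N -> ctr[1]=1
Ev 6: PC=5 idx=1 pred=N actual=T -> ctr[1]=2
Ev 7: PC=1 idx=1 pred=T actual=T -> ctr[1]=3
Ev 8: PC=1 idx=1 pred=T actual=N -> ctr[1]=2
Ev 9: PC=0 idx=0 pred=N actual=T -> ctr[0]=2
Ev 10: PC=0 idx=0 pred=T actual=N -> ctr[0]=1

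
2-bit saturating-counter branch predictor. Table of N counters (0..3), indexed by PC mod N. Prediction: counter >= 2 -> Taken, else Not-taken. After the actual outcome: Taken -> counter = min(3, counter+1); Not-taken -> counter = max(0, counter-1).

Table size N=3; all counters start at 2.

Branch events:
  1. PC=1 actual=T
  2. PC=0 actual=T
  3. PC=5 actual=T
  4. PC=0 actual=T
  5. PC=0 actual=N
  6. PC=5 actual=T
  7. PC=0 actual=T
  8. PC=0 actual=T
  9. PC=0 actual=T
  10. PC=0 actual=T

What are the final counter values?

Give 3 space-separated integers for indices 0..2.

Ev 1: PC=1 idx=1 pred=T actual=T -> ctr[1]=3
Ev 2: PC=0 idx=0 pred=T actual=T -> ctr[0]=3
Ev 3: PC=5 idx=2 pred=T actual=T -> ctr[2]=3
Ev 4: PC=0 idx=0 pred=T actual=T -> ctr[0]=3
Ev 5: PC=0 idx=0 pred=T actual=N -> ctr[0]=2
Ev 6: PC=5 idx=2 pred=T actual=T -> ctr[2]=3
Ev 7: PC=0 idx=0 pred=T actual=T -> ctr[0]=3
Ev 8: PC=0 idx=0 pred=T actual=T -> ctr[0]=3
Ev 9: PC=0 idx=0 pred=T actual=T -> ctr[0]=3
Ev 10: PC=0 idx=0 pred=T actual=T -> ctr[0]=3

Answer: 3 3 3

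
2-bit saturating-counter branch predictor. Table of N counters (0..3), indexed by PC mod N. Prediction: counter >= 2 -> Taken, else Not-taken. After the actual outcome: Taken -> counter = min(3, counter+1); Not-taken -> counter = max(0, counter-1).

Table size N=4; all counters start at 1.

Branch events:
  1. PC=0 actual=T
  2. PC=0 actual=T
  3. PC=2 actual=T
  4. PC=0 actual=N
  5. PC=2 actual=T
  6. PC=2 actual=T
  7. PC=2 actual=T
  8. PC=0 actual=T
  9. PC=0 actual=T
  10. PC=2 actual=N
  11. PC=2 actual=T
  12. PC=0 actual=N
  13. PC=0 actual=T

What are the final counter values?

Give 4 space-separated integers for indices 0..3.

Ev 1: PC=0 idx=0 pred=N actual=T -> ctr[0]=2
Ev 2: PC=0 idx=0 pred=T actual=T -> ctr[0]=3
Ev 3: PC=2 idx=2 pred=N actual=T -> ctr[2]=2
Ev 4: PC=0 idx=0 pred=T actual=N -> ctr[0]=2
Ev 5: PC=2 idx=2 pred=T actual=T -> ctr[2]=3
Ev 6: PC=2 idx=2 pred=T actual=T -> ctr[2]=3
Ev 7: PC=2 idx=2 pred=T actual=T -> ctr[2]=3
Ev 8: PC=0 idx=0 pred=T actual=T -> ctr[0]=3
Ev 9: PC=0 idx=0 pred=T actual=T -> ctr[0]=3
Ev 10: PC=2 idx=2 pred=T actual=N -> ctr[2]=2
Ev 11: PC=2 idx=2 pred=T actual=T -> ctr[2]=3
Ev 12: PC=0 idx=0 pred=T actual=N -> ctr[0]=2
Ev 13: PC=0 idx=0 pred=T actual=T -> ctr[0]=3

Answer: 3 1 3 1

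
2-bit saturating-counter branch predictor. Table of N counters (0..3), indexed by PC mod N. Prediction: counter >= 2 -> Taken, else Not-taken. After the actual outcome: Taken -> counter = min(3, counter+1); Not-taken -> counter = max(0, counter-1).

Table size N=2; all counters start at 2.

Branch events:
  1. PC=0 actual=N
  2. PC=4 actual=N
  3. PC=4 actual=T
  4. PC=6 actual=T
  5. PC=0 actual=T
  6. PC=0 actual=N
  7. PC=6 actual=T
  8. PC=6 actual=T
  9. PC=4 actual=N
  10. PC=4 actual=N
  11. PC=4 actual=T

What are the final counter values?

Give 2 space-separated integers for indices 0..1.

Ev 1: PC=0 idx=0 pred=T actual=N -> ctr[0]=1
Ev 2: PC=4 idx=0 pred=N actual=N -> ctr[0]=0
Ev 3: PC=4 idx=0 pred=N actual=T -> ctr[0]=1
Ev 4: PC=6 idx=0 pred=N actual=T -> ctr[0]=2
Ev 5: PC=0 idx=0 pred=T actual=T -> ctr[0]=3
Ev 6: PC=0 idx=0 pred=T actual=N -> ctr[0]=2
Ev 7: PC=6 idx=0 pred=T actual=T -> ctr[0]=3
Ev 8: PC=6 idx=0 pred=T actual=T -> ctr[0]=3
Ev 9: PC=4 idx=0 pred=T actual=N -> ctr[0]=2
Ev 10: PC=4 idx=0 pred=T actual=N -> ctr[0]=1
Ev 11: PC=4 idx=0 pred=N actual=T -> ctr[0]=2

Answer: 2 2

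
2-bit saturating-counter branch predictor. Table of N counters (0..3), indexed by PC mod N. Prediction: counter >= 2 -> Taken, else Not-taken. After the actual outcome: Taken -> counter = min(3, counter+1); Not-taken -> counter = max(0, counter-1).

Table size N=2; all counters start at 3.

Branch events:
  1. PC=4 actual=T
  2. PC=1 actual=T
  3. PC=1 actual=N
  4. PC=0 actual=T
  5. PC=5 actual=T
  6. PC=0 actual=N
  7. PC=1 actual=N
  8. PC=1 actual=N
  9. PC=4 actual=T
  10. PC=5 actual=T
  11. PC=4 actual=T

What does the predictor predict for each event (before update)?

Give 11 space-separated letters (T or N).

Answer: T T T T T T T T T N T

Derivation:
Ev 1: PC=4 idx=0 pred=T actual=T -> ctr[0]=3
Ev 2: PC=1 idx=1 pred=T actual=T -> ctr[1]=3
Ev 3: PC=1 idx=1 pred=T actual=N -> ctr[1]=2
Ev 4: PC=0 idx=0 pred=T actual=T -> ctr[0]=3
Ev 5: PC=5 idx=1 pred=T actual=T -> ctr[1]=3
Ev 6: PC=0 idx=0 pred=T actual=N -> ctr[0]=2
Ev 7: PC=1 idx=1 pred=T actual=N -> ctr[1]=2
Ev 8: PC=1 idx=1 pred=T actual=N -> ctr[1]=1
Ev 9: PC=4 idx=0 pred=T actual=T -> ctr[0]=3
Ev 10: PC=5 idx=1 pred=N actual=T -> ctr[1]=2
Ev 11: PC=4 idx=0 pred=T actual=T -> ctr[0]=3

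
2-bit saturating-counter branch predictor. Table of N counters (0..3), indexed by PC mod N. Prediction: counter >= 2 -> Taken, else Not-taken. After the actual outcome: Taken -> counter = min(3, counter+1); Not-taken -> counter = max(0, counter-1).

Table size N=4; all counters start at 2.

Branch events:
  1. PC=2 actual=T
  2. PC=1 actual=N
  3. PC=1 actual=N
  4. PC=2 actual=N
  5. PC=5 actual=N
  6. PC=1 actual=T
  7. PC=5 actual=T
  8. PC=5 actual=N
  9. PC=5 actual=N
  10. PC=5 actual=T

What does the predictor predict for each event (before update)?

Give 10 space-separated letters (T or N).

Ev 1: PC=2 idx=2 pred=T actual=T -> ctr[2]=3
Ev 2: PC=1 idx=1 pred=T actual=N -> ctr[1]=1
Ev 3: PC=1 idx=1 pred=N actual=N -> ctr[1]=0
Ev 4: PC=2 idx=2 pred=T actual=N -> ctr[2]=2
Ev 5: PC=5 idx=1 pred=N actual=N -> ctr[1]=0
Ev 6: PC=1 idx=1 pred=N actual=T -> ctr[1]=1
Ev 7: PC=5 idx=1 pred=N actual=T -> ctr[1]=2
Ev 8: PC=5 idx=1 pred=T actual=N -> ctr[1]=1
Ev 9: PC=5 idx=1 pred=N actual=N -> ctr[1]=0
Ev 10: PC=5 idx=1 pred=N actual=T -> ctr[1]=1

Answer: T T N T N N N T N N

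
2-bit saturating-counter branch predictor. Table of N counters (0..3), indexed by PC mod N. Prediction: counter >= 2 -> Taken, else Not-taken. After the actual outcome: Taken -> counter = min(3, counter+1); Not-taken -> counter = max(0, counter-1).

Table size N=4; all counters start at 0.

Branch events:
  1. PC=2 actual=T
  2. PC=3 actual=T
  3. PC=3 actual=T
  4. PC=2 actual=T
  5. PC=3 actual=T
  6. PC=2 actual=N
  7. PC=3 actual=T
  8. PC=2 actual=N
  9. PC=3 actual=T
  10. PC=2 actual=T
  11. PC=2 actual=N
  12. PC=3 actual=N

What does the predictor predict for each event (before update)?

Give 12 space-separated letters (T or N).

Ev 1: PC=2 idx=2 pred=N actual=T -> ctr[2]=1
Ev 2: PC=3 idx=3 pred=N actual=T -> ctr[3]=1
Ev 3: PC=3 idx=3 pred=N actual=T -> ctr[3]=2
Ev 4: PC=2 idx=2 pred=N actual=T -> ctr[2]=2
Ev 5: PC=3 idx=3 pred=T actual=T -> ctr[3]=3
Ev 6: PC=2 idx=2 pred=T actual=N -> ctr[2]=1
Ev 7: PC=3 idx=3 pred=T actual=T -> ctr[3]=3
Ev 8: PC=2 idx=2 pred=N actual=N -> ctr[2]=0
Ev 9: PC=3 idx=3 pred=T actual=T -> ctr[3]=3
Ev 10: PC=2 idx=2 pred=N actual=T -> ctr[2]=1
Ev 11: PC=2 idx=2 pred=N actual=N -> ctr[2]=0
Ev 12: PC=3 idx=3 pred=T actual=N -> ctr[3]=2

Answer: N N N N T T T N T N N T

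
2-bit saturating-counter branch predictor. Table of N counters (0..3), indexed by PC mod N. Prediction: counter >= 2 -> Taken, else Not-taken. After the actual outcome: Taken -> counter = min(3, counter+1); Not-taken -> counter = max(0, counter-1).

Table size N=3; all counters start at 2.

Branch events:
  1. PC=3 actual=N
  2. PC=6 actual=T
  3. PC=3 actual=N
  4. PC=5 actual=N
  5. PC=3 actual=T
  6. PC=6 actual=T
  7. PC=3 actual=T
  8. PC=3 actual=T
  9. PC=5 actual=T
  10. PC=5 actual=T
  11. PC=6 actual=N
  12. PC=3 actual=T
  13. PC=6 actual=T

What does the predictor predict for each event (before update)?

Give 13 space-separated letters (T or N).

Answer: T N T T N T T T N T T T T

Derivation:
Ev 1: PC=3 idx=0 pred=T actual=N -> ctr[0]=1
Ev 2: PC=6 idx=0 pred=N actual=T -> ctr[0]=2
Ev 3: PC=3 idx=0 pred=T actual=N -> ctr[0]=1
Ev 4: PC=5 idx=2 pred=T actual=N -> ctr[2]=1
Ev 5: PC=3 idx=0 pred=N actual=T -> ctr[0]=2
Ev 6: PC=6 idx=0 pred=T actual=T -> ctr[0]=3
Ev 7: PC=3 idx=0 pred=T actual=T -> ctr[0]=3
Ev 8: PC=3 idx=0 pred=T actual=T -> ctr[0]=3
Ev 9: PC=5 idx=2 pred=N actual=T -> ctr[2]=2
Ev 10: PC=5 idx=2 pred=T actual=T -> ctr[2]=3
Ev 11: PC=6 idx=0 pred=T actual=N -> ctr[0]=2
Ev 12: PC=3 idx=0 pred=T actual=T -> ctr[0]=3
Ev 13: PC=6 idx=0 pred=T actual=T -> ctr[0]=3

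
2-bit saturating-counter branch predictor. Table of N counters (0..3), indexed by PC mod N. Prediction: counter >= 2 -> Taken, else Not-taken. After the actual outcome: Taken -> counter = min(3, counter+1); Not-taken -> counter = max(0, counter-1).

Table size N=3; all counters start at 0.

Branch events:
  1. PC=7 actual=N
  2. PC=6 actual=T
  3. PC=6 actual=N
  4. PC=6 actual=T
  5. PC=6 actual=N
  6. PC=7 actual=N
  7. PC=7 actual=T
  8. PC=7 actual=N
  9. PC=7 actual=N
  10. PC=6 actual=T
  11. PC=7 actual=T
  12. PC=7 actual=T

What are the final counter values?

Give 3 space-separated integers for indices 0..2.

Answer: 1 2 0

Derivation:
Ev 1: PC=7 idx=1 pred=N actual=N -> ctr[1]=0
Ev 2: PC=6 idx=0 pred=N actual=T -> ctr[0]=1
Ev 3: PC=6 idx=0 pred=N actual=N -> ctr[0]=0
Ev 4: PC=6 idx=0 pred=N actual=T -> ctr[0]=1
Ev 5: PC=6 idx=0 pred=N actual=N -> ctr[0]=0
Ev 6: PC=7 idx=1 pred=N actual=N -> ctr[1]=0
Ev 7: PC=7 idx=1 pred=N actual=T -> ctr[1]=1
Ev 8: PC=7 idx=1 pred=N actual=N -> ctr[1]=0
Ev 9: PC=7 idx=1 pred=N actual=N -> ctr[1]=0
Ev 10: PC=6 idx=0 pred=N actual=T -> ctr[0]=1
Ev 11: PC=7 idx=1 pred=N actual=T -> ctr[1]=1
Ev 12: PC=7 idx=1 pred=N actual=T -> ctr[1]=2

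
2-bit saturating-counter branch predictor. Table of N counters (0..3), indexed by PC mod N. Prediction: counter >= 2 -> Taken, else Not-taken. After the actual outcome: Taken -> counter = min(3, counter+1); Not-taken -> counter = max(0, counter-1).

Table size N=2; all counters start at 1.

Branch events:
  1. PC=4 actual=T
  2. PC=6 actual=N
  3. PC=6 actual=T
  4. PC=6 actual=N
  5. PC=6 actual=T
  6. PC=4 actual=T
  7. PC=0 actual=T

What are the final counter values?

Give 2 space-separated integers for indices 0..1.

Answer: 3 1

Derivation:
Ev 1: PC=4 idx=0 pred=N actual=T -> ctr[0]=2
Ev 2: PC=6 idx=0 pred=T actual=N -> ctr[0]=1
Ev 3: PC=6 idx=0 pred=N actual=T -> ctr[0]=2
Ev 4: PC=6 idx=0 pred=T actual=N -> ctr[0]=1
Ev 5: PC=6 idx=0 pred=N actual=T -> ctr[0]=2
Ev 6: PC=4 idx=0 pred=T actual=T -> ctr[0]=3
Ev 7: PC=0 idx=0 pred=T actual=T -> ctr[0]=3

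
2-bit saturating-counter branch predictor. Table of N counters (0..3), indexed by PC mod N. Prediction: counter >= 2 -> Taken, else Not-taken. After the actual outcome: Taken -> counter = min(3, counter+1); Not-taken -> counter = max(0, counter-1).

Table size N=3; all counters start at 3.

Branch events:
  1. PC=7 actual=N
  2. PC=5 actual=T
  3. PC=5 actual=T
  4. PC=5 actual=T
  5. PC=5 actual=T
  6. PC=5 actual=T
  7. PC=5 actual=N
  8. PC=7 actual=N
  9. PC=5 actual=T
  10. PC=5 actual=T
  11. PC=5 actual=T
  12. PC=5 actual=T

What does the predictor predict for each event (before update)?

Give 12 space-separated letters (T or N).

Ev 1: PC=7 idx=1 pred=T actual=N -> ctr[1]=2
Ev 2: PC=5 idx=2 pred=T actual=T -> ctr[2]=3
Ev 3: PC=5 idx=2 pred=T actual=T -> ctr[2]=3
Ev 4: PC=5 idx=2 pred=T actual=T -> ctr[2]=3
Ev 5: PC=5 idx=2 pred=T actual=T -> ctr[2]=3
Ev 6: PC=5 idx=2 pred=T actual=T -> ctr[2]=3
Ev 7: PC=5 idx=2 pred=T actual=N -> ctr[2]=2
Ev 8: PC=7 idx=1 pred=T actual=N -> ctr[1]=1
Ev 9: PC=5 idx=2 pred=T actual=T -> ctr[2]=3
Ev 10: PC=5 idx=2 pred=T actual=T -> ctr[2]=3
Ev 11: PC=5 idx=2 pred=T actual=T -> ctr[2]=3
Ev 12: PC=5 idx=2 pred=T actual=T -> ctr[2]=3

Answer: T T T T T T T T T T T T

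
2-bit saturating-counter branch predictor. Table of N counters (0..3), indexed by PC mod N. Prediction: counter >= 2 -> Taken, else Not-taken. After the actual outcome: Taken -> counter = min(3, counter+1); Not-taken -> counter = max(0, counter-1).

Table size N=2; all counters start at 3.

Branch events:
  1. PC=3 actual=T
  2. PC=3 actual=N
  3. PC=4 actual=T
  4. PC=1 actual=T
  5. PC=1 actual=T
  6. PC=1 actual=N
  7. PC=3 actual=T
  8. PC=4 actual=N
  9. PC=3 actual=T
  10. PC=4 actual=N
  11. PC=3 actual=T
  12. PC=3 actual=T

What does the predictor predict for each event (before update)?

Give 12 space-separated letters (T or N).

Ev 1: PC=3 idx=1 pred=T actual=T -> ctr[1]=3
Ev 2: PC=3 idx=1 pred=T actual=N -> ctr[1]=2
Ev 3: PC=4 idx=0 pred=T actual=T -> ctr[0]=3
Ev 4: PC=1 idx=1 pred=T actual=T -> ctr[1]=3
Ev 5: PC=1 idx=1 pred=T actual=T -> ctr[1]=3
Ev 6: PC=1 idx=1 pred=T actual=N -> ctr[1]=2
Ev 7: PC=3 idx=1 pred=T actual=T -> ctr[1]=3
Ev 8: PC=4 idx=0 pred=T actual=N -> ctr[0]=2
Ev 9: PC=3 idx=1 pred=T actual=T -> ctr[1]=3
Ev 10: PC=4 idx=0 pred=T actual=N -> ctr[0]=1
Ev 11: PC=3 idx=1 pred=T actual=T -> ctr[1]=3
Ev 12: PC=3 idx=1 pred=T actual=T -> ctr[1]=3

Answer: T T T T T T T T T T T T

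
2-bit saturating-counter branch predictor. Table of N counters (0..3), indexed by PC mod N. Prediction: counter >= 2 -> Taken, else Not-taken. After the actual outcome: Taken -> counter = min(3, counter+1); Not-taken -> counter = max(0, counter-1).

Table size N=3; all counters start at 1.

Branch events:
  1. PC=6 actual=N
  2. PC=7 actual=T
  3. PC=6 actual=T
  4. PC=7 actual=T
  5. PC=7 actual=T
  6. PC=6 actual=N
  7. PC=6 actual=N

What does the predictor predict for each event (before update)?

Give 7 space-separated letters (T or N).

Answer: N N N T T N N

Derivation:
Ev 1: PC=6 idx=0 pred=N actual=N -> ctr[0]=0
Ev 2: PC=7 idx=1 pred=N actual=T -> ctr[1]=2
Ev 3: PC=6 idx=0 pred=N actual=T -> ctr[0]=1
Ev 4: PC=7 idx=1 pred=T actual=T -> ctr[1]=3
Ev 5: PC=7 idx=1 pred=T actual=T -> ctr[1]=3
Ev 6: PC=6 idx=0 pred=N actual=N -> ctr[0]=0
Ev 7: PC=6 idx=0 pred=N actual=N -> ctr[0]=0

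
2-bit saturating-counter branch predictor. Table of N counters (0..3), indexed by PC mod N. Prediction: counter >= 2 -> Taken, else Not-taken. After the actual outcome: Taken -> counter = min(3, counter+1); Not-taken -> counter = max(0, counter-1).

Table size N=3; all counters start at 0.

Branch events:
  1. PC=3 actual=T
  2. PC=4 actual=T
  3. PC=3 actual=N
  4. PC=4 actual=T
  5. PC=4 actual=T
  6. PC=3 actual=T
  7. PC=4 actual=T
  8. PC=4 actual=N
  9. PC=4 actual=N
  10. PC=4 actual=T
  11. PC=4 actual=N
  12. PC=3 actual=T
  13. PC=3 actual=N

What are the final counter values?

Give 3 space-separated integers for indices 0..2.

Answer: 1 1 0

Derivation:
Ev 1: PC=3 idx=0 pred=N actual=T -> ctr[0]=1
Ev 2: PC=4 idx=1 pred=N actual=T -> ctr[1]=1
Ev 3: PC=3 idx=0 pred=N actual=N -> ctr[0]=0
Ev 4: PC=4 idx=1 pred=N actual=T -> ctr[1]=2
Ev 5: PC=4 idx=1 pred=T actual=T -> ctr[1]=3
Ev 6: PC=3 idx=0 pred=N actual=T -> ctr[0]=1
Ev 7: PC=4 idx=1 pred=T actual=T -> ctr[1]=3
Ev 8: PC=4 idx=1 pred=T actual=N -> ctr[1]=2
Ev 9: PC=4 idx=1 pred=T actual=N -> ctr[1]=1
Ev 10: PC=4 idx=1 pred=N actual=T -> ctr[1]=2
Ev 11: PC=4 idx=1 pred=T actual=N -> ctr[1]=1
Ev 12: PC=3 idx=0 pred=N actual=T -> ctr[0]=2
Ev 13: PC=3 idx=0 pred=T actual=N -> ctr[0]=1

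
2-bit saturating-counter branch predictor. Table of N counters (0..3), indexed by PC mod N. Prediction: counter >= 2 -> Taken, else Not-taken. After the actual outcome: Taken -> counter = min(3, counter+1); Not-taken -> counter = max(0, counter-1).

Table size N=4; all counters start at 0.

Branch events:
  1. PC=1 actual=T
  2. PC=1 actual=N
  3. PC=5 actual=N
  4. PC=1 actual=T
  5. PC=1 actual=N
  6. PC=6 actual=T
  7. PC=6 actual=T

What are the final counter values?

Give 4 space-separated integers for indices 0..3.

Answer: 0 0 2 0

Derivation:
Ev 1: PC=1 idx=1 pred=N actual=T -> ctr[1]=1
Ev 2: PC=1 idx=1 pred=N actual=N -> ctr[1]=0
Ev 3: PC=5 idx=1 pred=N actual=N -> ctr[1]=0
Ev 4: PC=1 idx=1 pred=N actual=T -> ctr[1]=1
Ev 5: PC=1 idx=1 pred=N actual=N -> ctr[1]=0
Ev 6: PC=6 idx=2 pred=N actual=T -> ctr[2]=1
Ev 7: PC=6 idx=2 pred=N actual=T -> ctr[2]=2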